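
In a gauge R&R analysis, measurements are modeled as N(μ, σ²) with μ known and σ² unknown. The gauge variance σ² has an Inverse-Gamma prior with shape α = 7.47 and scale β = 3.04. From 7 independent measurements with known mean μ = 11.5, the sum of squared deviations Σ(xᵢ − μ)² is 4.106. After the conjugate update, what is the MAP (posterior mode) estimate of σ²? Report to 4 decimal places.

With known mean μ and an Inverse-Gamma(α, β) prior on σ², the Normal likelihood is conjugate: posterior is Inv-Gamma(α + n/2, β + Σ(xᵢ−μ)²/2).
Posterior: Inv-Gamma(7.47 + 7/2, 3.04 + 4.106/2) = Inv-Gamma(10.97, 5.0930).
Mode = β/(α+1) = 5.0930/11.97 = 0.4255.

0.4255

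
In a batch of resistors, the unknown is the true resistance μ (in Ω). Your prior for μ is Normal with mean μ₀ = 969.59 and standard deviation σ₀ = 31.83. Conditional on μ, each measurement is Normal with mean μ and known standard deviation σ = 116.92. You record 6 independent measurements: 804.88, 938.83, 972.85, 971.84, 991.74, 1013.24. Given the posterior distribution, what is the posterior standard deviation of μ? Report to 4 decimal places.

For Normal data with known variance σ², a Normal(μ₀, σ₀²) prior on μ is conjugate. Posterior precision = 1/σ₀² + n/σ²; posterior mean is the precision-weighted average of μ₀ and x̄.
σ₀² = 31.83² = 1013.1489, σ² = 116.92² = 13670.2864; σ² + n·σ₀² = 13670.2864 + 6·1013.1489 = 19749.1798.
Posterior precision = 1/σ₀² + n/σ² = 1/1013.1489 + 6/13670.2864 = (σ² + n·σ₀²)/(σ₀²σ²) = 19749.1798/(1013.1489·13670.2864); posterior variance σₙ² = σ₀²σ²/(σ² + n·σ₀²) = 1013.1489·13670.2864/19749.1798 = 701.296751.
Posterior SD = √σₙ² = √(1013.1489·13670.2864/19749.1798) = 26.4820.

26.4820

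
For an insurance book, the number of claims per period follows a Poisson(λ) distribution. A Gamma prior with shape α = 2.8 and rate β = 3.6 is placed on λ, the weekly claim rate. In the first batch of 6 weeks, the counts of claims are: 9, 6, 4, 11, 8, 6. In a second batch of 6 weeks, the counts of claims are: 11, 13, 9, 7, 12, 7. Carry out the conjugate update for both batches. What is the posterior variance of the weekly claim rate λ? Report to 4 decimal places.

With a Gamma(shape α, rate β) prior, the Poisson likelihood is conjugate: the posterior is Gamma(α + ΣXᵢ, β + n).
Batch 1: sum of counts S = 44 over n = 6 weeks.
After batch 1: Gamma(α+S, β+n) = Gamma(2.8+44, 3.6+6) = Gamma(46.8, 9.6).
Batch 2: sum of counts S = 59 over n = 6 weeks.
After batch 2: Gamma(α+S, β+n) = Gamma(46.8+59, 9.6+6) = Gamma(105.8, 15.6).
Var = α/β² = 105.8/15.6² = 0.4347.

0.4347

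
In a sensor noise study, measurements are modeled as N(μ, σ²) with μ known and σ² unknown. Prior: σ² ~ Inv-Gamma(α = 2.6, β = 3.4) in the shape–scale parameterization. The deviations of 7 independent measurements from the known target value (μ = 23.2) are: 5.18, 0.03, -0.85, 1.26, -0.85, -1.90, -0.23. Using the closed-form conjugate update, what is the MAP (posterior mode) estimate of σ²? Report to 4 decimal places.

2.8401

With known mean μ and an Inverse-Gamma(α, β) prior on σ², the Normal likelihood is conjugate: posterior is Inv-Gamma(α + n/2, β + Σ(xᵢ−μ)²/2).
Σ(xᵢ−μ)² = (5.18)² + (0.03)² + (-0.85)² + (1.26)² + (-0.85)² + (-1.90)² + (-0.23)² = 33.5288.
Posterior: Inv-Gamma(2.6 + 7/2, 3.4 + 33.5288/2) = Inv-Gamma(6.10, 20.16440).
Mode = β/(α+1) = 20.16440/7.10 = 2.8401.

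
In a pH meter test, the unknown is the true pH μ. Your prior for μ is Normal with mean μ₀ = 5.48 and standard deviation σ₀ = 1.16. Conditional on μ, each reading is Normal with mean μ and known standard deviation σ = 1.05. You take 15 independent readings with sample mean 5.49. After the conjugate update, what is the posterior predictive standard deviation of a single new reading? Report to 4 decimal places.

For Normal data with known variance σ², a Normal(μ₀, σ₀²) prior on μ is conjugate. Posterior precision = 1/σ₀² + n/σ²; posterior mean is the precision-weighted average of μ₀ and x̄.
σ₀² = 1.16² = 1.3456, σ² = 1.05² = 1.1025; σ² + n·σ₀² = 1.1025 + 15·1.3456 = 21.2865.
Posterior precision = 1/σ₀² + n/σ² = 1/1.3456 + 15/1.1025 = (σ² + n·σ₀²)/(σ₀²σ²) = 21.2865/(1.3456·1.1025); posterior variance σₙ² = σ₀²σ²/(σ² + n·σ₀²) = 1.3456·1.1025/21.2865 = 0.069693.
Predictive variance for one new observation = σₙ² + σ² = 1.3456·1.1025/21.2865 + 1.1025 = σ²·(σ₀² + 21.2865)/21.2865 = 1.1025·22.6321/21.2865 = 1.172193; SD = √(1.1025·22.6321/21.2865) = 1.0827.

1.0827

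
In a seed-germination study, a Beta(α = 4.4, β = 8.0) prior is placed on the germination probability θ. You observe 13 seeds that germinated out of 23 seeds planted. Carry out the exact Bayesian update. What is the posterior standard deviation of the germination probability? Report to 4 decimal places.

0.0829

The Beta prior is conjugate to a Binomial/Bernoulli likelihood; the update adds successes to α and failures to β.
Posterior: Beta(α+k, β+n−k) = Beta(4.4+13, 8.0+10) = Beta(17.4, 18.0).
Var = αβ/((α+β)²(α+β+1)) = 17.4·18.0/(35.4²·36.4) = 0.00686616; SD = √0.00686616 = 0.0829.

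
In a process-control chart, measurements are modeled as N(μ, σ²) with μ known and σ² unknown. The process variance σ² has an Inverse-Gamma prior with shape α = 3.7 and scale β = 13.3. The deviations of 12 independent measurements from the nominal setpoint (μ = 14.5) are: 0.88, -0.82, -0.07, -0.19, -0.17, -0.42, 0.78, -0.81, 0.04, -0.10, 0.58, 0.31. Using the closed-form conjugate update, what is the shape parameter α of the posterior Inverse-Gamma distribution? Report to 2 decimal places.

With known mean μ and an Inverse-Gamma(α, β) prior on σ², the Normal likelihood is conjugate: posterior is Inv-Gamma(α + n/2, β + Σ(xᵢ−μ)²/2).
Σ(xᵢ−μ)² = (0.88)² + (-0.82)² + (-0.07)² + (-0.19)² + (-0.17)² + (-0.42)² + (0.78)² + (-0.81)² + (0.04)² + (-0.10)² + (0.58)² + (0.31)² = 3.4017.
Posterior: Inv-Gamma(3.7 + 12/2, 13.3 + 3.4017/2) = Inv-Gamma(9.70, 15.00085).
Posterior α = 9.70.

9.70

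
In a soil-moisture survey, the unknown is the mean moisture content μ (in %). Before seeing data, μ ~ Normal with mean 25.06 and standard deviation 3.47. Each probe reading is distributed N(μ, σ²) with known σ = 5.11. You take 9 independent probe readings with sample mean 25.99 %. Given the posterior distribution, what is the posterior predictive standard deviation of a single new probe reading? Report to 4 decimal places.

5.3339

For Normal data with known variance σ², a Normal(μ₀, σ₀²) prior on μ is conjugate. Posterior precision = 1/σ₀² + n/σ²; posterior mean is the precision-weighted average of μ₀ and x̄.
σ₀² = 3.47² = 12.0409, σ² = 5.11² = 26.1121; σ² + n·σ₀² = 26.1121 + 9·12.0409 = 134.4802.
Posterior precision = 1/σ₀² + n/σ² = 1/12.0409 + 9/26.1121 = (σ² + n·σ₀²)/(σ₀²σ²) = 134.4802/(12.0409·26.1121); posterior variance σₙ² = σ₀²σ²/(σ² + n·σ₀²) = 12.0409·26.1121/134.4802 = 2.337989.
Predictive variance for one new observation = σₙ² + σ² = 12.0409·26.1121/134.4802 + 26.1121 = σ²·(σ₀² + 134.4802)/134.4802 = 26.1121·146.5211/134.4802 = 28.450089; SD = √(26.1121·146.5211/134.4802) = 5.3339.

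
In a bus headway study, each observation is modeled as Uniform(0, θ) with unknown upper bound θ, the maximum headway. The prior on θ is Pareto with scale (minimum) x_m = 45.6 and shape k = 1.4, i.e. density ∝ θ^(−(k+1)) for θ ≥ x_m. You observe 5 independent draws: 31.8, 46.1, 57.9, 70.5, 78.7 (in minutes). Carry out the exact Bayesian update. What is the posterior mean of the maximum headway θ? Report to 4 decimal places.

93.2741

A Pareto(scale x_m, shape k) prior on the upper bound θ of Uniform(0, θ) is conjugate: posterior is Pareto(max(x_m, max xᵢ), k + n).
Sample maximum = 78.7; prior scale x_m = 45.6 → posterior scale = max = 78.7.
Posterior shape = 1.4 + 5 = 6.4.
E[θ|data] = k·x_m/(k−1) = 6.4·78.7/5.4 = 93.2741.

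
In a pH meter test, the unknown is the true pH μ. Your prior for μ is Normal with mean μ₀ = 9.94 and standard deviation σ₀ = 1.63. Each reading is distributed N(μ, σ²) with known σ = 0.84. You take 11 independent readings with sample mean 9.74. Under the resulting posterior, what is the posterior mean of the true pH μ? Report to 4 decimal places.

9.7447

For Normal data with known variance σ², a Normal(μ₀, σ₀²) prior on μ is conjugate. Posterior precision = 1/σ₀² + n/σ²; posterior mean is the precision-weighted average of μ₀ and x̄.
n·x̄ = 11·9.74 = 107.14.
σ₀² = 1.63² = 2.6569, σ² = 0.84² = 0.7056; σ² + n·σ₀² = 0.7056 + 11·2.6569 = 29.9315.
Posterior mean = (μ₀/σ₀² + n·x̄/σ²)/(1/σ₀² + n/σ²) = (σ²·μ₀ + σ₀²·n·x̄)/(σ² + n·σ₀²) = (0.7056·9.94 + 2.6569·107.14)/29.9315 = 291.67393/29.9315 = 9.7447.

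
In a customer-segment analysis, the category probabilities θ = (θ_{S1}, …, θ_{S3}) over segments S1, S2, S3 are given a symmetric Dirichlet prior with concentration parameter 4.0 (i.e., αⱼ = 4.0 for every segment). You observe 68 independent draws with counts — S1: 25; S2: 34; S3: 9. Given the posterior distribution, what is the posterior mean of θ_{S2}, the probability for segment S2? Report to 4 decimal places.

0.4750

The Dirichlet prior is conjugate to the Multinomial likelihood: each posterior αⱼ = prior αⱼ + observed count nⱼ.
Posterior concentration: (29.0, 38.0, 13.0), total = 80.0.
E[θ_{S2}|data] = α_{S2}/Σα = 38.0/80.0 = 0.4750.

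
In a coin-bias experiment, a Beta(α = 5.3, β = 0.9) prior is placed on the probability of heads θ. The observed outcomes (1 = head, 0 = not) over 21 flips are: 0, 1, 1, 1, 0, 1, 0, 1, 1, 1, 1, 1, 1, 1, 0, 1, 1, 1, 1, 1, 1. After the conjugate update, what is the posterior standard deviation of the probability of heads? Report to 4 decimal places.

The Beta prior is conjugate to a Binomial/Bernoulli likelihood; the update adds successes to α and failures to β.
Posterior: Beta(α+k, β+n−k) = Beta(5.3+17, 0.9+4) = Beta(22.3, 4.9).
Var = αβ/((α+β)²(α+β+1)) = 22.3·4.9/(27.2²·28.2) = 0.00523738; SD = √0.00523738 = 0.0724.

0.0724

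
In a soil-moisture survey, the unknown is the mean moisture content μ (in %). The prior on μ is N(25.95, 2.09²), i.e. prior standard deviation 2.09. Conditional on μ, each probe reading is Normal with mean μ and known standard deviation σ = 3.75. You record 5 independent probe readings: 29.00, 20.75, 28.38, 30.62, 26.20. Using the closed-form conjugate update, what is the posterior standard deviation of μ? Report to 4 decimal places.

For Normal data with known variance σ², a Normal(μ₀, σ₀²) prior on μ is conjugate. Posterior precision = 1/σ₀² + n/σ²; posterior mean is the precision-weighted average of μ₀ and x̄.
σ₀² = 2.09² = 4.3681, σ² = 3.75² = 14.0625; σ² + n·σ₀² = 14.0625 + 5·4.3681 = 35.903.
Posterior precision = 1/σ₀² + n/σ² = 1/4.3681 + 5/14.0625 = (σ² + n·σ₀²)/(σ₀²σ²) = 35.903/(4.3681·14.0625); posterior variance σₙ² = σ₀²σ²/(σ² + n·σ₀²) = 4.3681·14.0625/35.903 = 1.710899.
Posterior SD = √σₙ² = √(4.3681·14.0625/35.903) = 1.3080.

1.3080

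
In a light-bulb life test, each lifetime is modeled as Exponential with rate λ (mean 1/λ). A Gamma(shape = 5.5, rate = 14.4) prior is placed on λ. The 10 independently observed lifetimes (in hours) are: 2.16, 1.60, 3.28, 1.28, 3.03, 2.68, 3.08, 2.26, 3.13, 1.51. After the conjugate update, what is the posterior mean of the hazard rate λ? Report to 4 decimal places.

With a Gamma(shape α, rate β) prior on the exponential rate λ, the posterior after n observations with total T = Σxᵢ is Gamma(α+n, β+T).
Sum of observations T = 24.01 hours; n = 10.
Posterior: Gamma(5.5+10, 14.4+24.01) = Gamma(15.5, 38.41).
Posterior mean of λ = α/β = 15.5/38.41 = 0.4035.

0.4035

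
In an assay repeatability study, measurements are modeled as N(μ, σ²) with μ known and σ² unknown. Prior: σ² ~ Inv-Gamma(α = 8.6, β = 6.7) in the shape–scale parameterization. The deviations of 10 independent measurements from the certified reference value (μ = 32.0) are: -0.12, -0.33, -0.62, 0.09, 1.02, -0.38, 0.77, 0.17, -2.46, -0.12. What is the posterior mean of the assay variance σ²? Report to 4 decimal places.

With known mean μ and an Inverse-Gamma(α, β) prior on σ², the Normal likelihood is conjugate: posterior is Inv-Gamma(α + n/2, β + Σ(xᵢ−μ)²/2).
Σ(xᵢ−μ)² = (-0.12)² + (-0.33)² + (-0.62)² + (0.09)² + (1.02)² + (-0.38)² + (0.77)² + (0.17)² + (-2.46)² + (-0.12)² = 8.3884.
Posterior: Inv-Gamma(8.6 + 10/2, 6.7 + 8.3884/2) = Inv-Gamma(13.60, 10.89420).
E[σ²|data] = β/(α−1) = 10.89420/12.60 = 0.8646.

0.8646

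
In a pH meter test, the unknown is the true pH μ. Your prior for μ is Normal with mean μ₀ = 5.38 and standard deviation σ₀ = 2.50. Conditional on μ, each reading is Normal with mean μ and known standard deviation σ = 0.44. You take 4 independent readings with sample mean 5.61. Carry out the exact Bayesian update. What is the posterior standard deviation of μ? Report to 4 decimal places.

For Normal data with known variance σ², a Normal(μ₀, σ₀²) prior on μ is conjugate. Posterior precision = 1/σ₀² + n/σ²; posterior mean is the precision-weighted average of μ₀ and x̄.
σ₀² = 2.50² = 6.25, σ² = 0.44² = 0.1936; σ² + n·σ₀² = 0.1936 + 4·6.25 = 25.1936.
Posterior precision = 1/σ₀² + n/σ² = 1/6.25 + 4/0.1936 = (σ² + n·σ₀²)/(σ₀²σ²) = 25.1936/(6.25·0.1936); posterior variance σₙ² = σ₀²σ²/(σ² + n·σ₀²) = 6.25·0.1936/25.1936 = 0.048028.
Posterior SD = √σₙ² = √(6.25·0.1936/25.1936) = 0.2192.

0.2192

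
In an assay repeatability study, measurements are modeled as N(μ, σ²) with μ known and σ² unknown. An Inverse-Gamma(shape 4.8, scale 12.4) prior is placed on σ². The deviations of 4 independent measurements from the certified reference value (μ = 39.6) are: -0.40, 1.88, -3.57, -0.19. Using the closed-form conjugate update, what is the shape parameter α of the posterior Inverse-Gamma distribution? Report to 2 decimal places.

With known mean μ and an Inverse-Gamma(α, β) prior on σ², the Normal likelihood is conjugate: posterior is Inv-Gamma(α + n/2, β + Σ(xᵢ−μ)²/2).
Σ(xᵢ−μ)² = (-0.40)² + (1.88)² + (-3.57)² + (-0.19)² = 16.4754.
Posterior: Inv-Gamma(4.8 + 4/2, 12.4 + 16.4754/2) = Inv-Gamma(6.80, 20.63770).
Posterior α = 6.80.

6.80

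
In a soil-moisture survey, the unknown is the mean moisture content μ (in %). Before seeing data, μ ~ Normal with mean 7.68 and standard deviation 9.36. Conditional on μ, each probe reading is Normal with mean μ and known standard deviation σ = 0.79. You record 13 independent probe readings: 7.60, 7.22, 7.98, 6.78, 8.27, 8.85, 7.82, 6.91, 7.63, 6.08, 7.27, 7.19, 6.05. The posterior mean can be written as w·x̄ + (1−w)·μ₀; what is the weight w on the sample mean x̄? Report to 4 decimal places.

For Normal data with known variance σ², a Normal(μ₀, σ₀²) prior on μ is conjugate. Posterior precision = 1/σ₀² + n/σ²; posterior mean is the precision-weighted average of μ₀ and x̄.
σ₀² = 9.36² = 87.6096, σ² = 0.79² = 0.6241. Prior precision 1/σ₀² = 1/87.6096; data precision n/σ² = 13/0.6241.
w = (n/σ²)/(1/σ₀² + n/σ²) = n·σ₀²/(σ² + n·σ₀²) = 13·87.6096/(0.6241 + 13·87.6096) = 1138.9248/1139.5489 = 0.9995.

0.9995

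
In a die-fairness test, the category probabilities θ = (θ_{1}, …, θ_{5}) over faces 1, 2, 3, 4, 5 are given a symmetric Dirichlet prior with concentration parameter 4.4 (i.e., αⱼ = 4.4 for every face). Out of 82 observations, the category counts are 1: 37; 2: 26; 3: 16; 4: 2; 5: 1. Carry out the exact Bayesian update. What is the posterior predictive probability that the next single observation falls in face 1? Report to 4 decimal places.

The Dirichlet prior is conjugate to the Multinomial likelihood: each posterior αⱼ = prior αⱼ + observed count nⱼ.
Posterior concentration: (41.4, 30.4, 20.4, 6.4, 5.4), total = 104.0.
P(next = 1 | data) = α_{1}/Σα = 0.3981.

0.3981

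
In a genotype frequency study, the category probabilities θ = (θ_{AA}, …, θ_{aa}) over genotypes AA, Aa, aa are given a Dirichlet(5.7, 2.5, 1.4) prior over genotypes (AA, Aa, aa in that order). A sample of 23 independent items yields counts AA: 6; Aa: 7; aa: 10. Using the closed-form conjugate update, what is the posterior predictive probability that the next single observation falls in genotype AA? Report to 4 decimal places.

0.3589

The Dirichlet prior is conjugate to the Multinomial likelihood: each posterior αⱼ = prior αⱼ + observed count nⱼ.
Posterior concentration: (11.7, 9.5, 11.4), total = 32.6.
P(next = AA | data) = α_{AA}/Σα = 0.3589.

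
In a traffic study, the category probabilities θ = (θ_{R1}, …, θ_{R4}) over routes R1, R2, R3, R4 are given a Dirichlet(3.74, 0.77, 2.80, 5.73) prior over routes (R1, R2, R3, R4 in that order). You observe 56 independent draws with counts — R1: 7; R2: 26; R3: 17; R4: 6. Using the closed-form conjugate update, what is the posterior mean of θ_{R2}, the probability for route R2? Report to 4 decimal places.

0.3877

The Dirichlet prior is conjugate to the Multinomial likelihood: each posterior αⱼ = prior αⱼ + observed count nⱼ.
Posterior concentration: (10.74, 26.77, 19.80, 11.73), total = 69.04.
E[θ_{R2}|data] = α_{R2}/Σα = 26.77/69.04 = 0.3877.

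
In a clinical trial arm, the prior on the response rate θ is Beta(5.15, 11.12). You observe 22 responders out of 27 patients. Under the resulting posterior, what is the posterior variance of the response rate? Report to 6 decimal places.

The Beta prior is conjugate to a Binomial/Bernoulli likelihood; the update adds successes to α and failures to β.
Posterior: Beta(α+k, β+n−k) = Beta(5.15+22, 11.12+5) = Beta(27.15, 16.12).
Var = αβ/((α+β)²(α+β+1)) = 27.15·16.12/(43.27²·44.27) = 0.005280.

0.005280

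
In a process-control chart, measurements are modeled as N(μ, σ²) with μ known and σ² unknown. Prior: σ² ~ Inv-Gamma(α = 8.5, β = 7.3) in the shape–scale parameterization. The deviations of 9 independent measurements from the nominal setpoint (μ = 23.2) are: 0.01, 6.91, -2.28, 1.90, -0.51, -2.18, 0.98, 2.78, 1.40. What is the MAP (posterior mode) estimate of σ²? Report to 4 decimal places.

3.1006

With known mean μ and an Inverse-Gamma(α, β) prior on σ², the Normal likelihood is conjugate: posterior is Inv-Gamma(α + n/2, β + Σ(xᵢ−μ)²/2).
Σ(xᵢ−μ)² = (0.01)² + (6.91)² + (-2.28)² + (1.90)² + (-0.51)² + (-2.18)² + (0.98)² + (2.78)² + (1.40)² = 72.2179.
Posterior: Inv-Gamma(8.5 + 9/2, 7.3 + 72.2179/2) = Inv-Gamma(13.00, 43.40895).
Mode = β/(α+1) = 43.40895/14.00 = 3.1006.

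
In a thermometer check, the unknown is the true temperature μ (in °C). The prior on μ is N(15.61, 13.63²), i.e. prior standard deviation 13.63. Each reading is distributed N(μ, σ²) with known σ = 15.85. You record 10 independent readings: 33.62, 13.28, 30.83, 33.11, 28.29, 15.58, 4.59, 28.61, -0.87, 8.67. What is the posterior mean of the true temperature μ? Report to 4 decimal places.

For Normal data with known variance σ², a Normal(μ₀, σ₀²) prior on μ is conjugate. Posterior precision = 1/σ₀² + n/σ²; posterior mean is the precision-weighted average of μ₀ and x̄.
Σxᵢ = 33.62 + 13.28 + 30.83 + 33.11 + 28.29 + 15.58 + 4.59 + 28.61 + (-0.87) + 8.67 = 195.71, so n·x̄ = 195.71.
σ₀² = 13.63² = 185.7769, σ² = 15.85² = 251.2225; σ² + n·σ₀² = 251.2225 + 10·185.7769 = 2108.9915.
Posterior mean = (μ₀/σ₀² + n·x̄/σ²)/(1/σ₀² + n/σ²) = (σ²·μ₀ + σ₀²·n·x̄)/(σ² + n·σ₀²) = (251.2225·15.61 + 185.7769·195.71)/2108.9915 = 40279.980324/2108.9915 = 19.0992.

19.0992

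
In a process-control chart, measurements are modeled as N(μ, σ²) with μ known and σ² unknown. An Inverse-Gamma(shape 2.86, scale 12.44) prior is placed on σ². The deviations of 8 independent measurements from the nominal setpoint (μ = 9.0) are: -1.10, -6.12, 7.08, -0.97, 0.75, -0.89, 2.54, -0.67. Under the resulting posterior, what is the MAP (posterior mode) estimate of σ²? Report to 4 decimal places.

7.8160

With known mean μ and an Inverse-Gamma(α, β) prior on σ², the Normal likelihood is conjugate: posterior is Inv-Gamma(α + n/2, β + Σ(xᵢ−μ)²/2).
Σ(xᵢ−μ)² = (-1.10)² + (-6.12)² + (7.08)² + (-0.97)² + (0.75)² + (-0.89)² + (2.54)² + (-0.67)² = 97.9868.
Posterior: Inv-Gamma(2.86 + 8/2, 12.44 + 97.9868/2) = Inv-Gamma(6.86, 61.43340).
Mode = β/(α+1) = 61.43340/7.86 = 7.8160.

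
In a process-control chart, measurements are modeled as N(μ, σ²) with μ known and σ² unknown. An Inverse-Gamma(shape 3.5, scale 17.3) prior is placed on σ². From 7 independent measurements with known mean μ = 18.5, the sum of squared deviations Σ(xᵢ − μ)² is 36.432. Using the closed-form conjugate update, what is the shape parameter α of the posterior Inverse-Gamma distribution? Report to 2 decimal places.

7.00

With known mean μ and an Inverse-Gamma(α, β) prior on σ², the Normal likelihood is conjugate: posterior is Inv-Gamma(α + n/2, β + Σ(xᵢ−μ)²/2).
Posterior: Inv-Gamma(3.5 + 7/2, 17.3 + 36.432/2) = Inv-Gamma(7.00, 35.5160).
Posterior α = 7.00.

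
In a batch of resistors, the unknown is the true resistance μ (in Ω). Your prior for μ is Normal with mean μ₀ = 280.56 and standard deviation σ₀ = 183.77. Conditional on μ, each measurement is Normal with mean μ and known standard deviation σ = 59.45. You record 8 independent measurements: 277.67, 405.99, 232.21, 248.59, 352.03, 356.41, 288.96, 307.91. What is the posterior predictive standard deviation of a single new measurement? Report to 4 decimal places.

For Normal data with known variance σ², a Normal(μ₀, σ₀²) prior on μ is conjugate. Posterior precision = 1/σ₀² + n/σ²; posterior mean is the precision-weighted average of μ₀ and x̄.
σ₀² = 183.77² = 33771.4129, σ² = 59.45² = 3534.3025; σ² + n·σ₀² = 3534.3025 + 8·33771.4129 = 273705.6057.
Posterior precision = 1/σ₀² + n/σ² = 1/33771.4129 + 8/3534.3025 = (σ² + n·σ₀²)/(σ₀²σ²) = 273705.6057/(33771.4129·3534.3025); posterior variance σₙ² = σ₀²σ²/(σ² + n·σ₀²) = 33771.4129·3534.3025/273705.6057 = 436.083100.
Predictive variance for one new observation = σₙ² + σ² = 33771.4129·3534.3025/273705.6057 + 3534.3025 = σ²·(σ₀² + 273705.6057)/273705.6057 = 3534.3025·307477.0186/273705.6057 = 3970.385600; SD = √(3534.3025·307477.0186/273705.6057) = 63.0110.

63.0110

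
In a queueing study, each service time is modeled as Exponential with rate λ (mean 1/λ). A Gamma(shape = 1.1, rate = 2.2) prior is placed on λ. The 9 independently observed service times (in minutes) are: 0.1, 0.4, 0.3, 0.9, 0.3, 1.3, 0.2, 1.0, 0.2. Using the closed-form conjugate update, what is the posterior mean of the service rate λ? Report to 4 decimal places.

1.4638

With a Gamma(shape α, rate β) prior on the exponential rate λ, the posterior after n observations with total T = Σxᵢ is Gamma(α+n, β+T).
Sum of observations T = 4.7 minutes; n = 9.
Posterior: Gamma(1.1+9, 2.2+4.7) = Gamma(10.1, 6.9).
Posterior mean of λ = α/β = 10.1/6.9 = 1.4638.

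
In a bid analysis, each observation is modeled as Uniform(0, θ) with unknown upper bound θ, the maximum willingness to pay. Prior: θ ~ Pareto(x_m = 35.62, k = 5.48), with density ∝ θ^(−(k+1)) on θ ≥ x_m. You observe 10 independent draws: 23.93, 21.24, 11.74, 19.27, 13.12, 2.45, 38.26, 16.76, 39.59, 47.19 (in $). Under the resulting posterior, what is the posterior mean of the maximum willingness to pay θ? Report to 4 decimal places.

50.4490

A Pareto(scale x_m, shape k) prior on the upper bound θ of Uniform(0, θ) is conjugate: posterior is Pareto(max(x_m, max xᵢ), k + n).
Sample maximum = 47.19; prior scale x_m = 35.62 → posterior scale = max = 47.19.
Posterior shape = 5.48 + 10 = 15.48.
E[θ|data] = k·x_m/(k−1) = 15.48·47.19/14.48 = 50.4490.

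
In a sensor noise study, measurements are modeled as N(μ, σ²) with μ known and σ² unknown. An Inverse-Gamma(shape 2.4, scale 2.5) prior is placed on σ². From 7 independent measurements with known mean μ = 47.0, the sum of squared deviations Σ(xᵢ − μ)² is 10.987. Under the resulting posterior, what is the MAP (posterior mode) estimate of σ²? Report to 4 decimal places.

With known mean μ and an Inverse-Gamma(α, β) prior on σ², the Normal likelihood is conjugate: posterior is Inv-Gamma(α + n/2, β + Σ(xᵢ−μ)²/2).
Posterior: Inv-Gamma(2.4 + 7/2, 2.5 + 10.987/2) = Inv-Gamma(5.90, 7.9935).
Mode = β/(α+1) = 7.9935/6.90 = 1.1585.

1.1585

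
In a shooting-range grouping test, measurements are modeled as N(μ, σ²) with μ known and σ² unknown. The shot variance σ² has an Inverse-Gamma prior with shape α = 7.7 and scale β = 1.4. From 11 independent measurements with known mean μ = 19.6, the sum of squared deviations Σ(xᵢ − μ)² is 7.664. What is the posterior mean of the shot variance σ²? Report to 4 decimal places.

With known mean μ and an Inverse-Gamma(α, β) prior on σ², the Normal likelihood is conjugate: posterior is Inv-Gamma(α + n/2, β + Σ(xᵢ−μ)²/2).
Posterior: Inv-Gamma(7.7 + 11/2, 1.4 + 7.664/2) = Inv-Gamma(13.20, 5.2320).
E[σ²|data] = β/(α−1) = 5.2320/12.20 = 0.4289.

0.4289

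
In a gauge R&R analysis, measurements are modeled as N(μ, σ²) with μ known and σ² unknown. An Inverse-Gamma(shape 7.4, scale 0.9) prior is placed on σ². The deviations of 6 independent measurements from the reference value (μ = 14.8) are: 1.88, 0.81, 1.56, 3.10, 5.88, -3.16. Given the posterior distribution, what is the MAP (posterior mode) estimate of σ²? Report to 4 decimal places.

With known mean μ and an Inverse-Gamma(α, β) prior on σ², the Normal likelihood is conjugate: posterior is Inv-Gamma(α + n/2, β + Σ(xᵢ−μ)²/2).
Σ(xᵢ−μ)² = (1.88)² + (0.81)² + (1.56)² + (3.10)² + (5.88)² + (-3.16)² = 60.7941.
Posterior: Inv-Gamma(7.4 + 6/2, 0.9 + 60.7941/2) = Inv-Gamma(10.40, 31.29705).
Mode = β/(α+1) = 31.29705/11.40 = 2.7454.

2.7454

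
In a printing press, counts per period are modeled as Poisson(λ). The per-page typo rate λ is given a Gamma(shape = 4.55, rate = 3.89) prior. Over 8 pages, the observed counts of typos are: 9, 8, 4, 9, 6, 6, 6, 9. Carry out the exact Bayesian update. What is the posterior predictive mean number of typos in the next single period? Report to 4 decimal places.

With a Gamma(shape α, rate β) prior, the Poisson likelihood is conjugate: the posterior is Gamma(α + ΣXᵢ, β + n).
Sum of counts S = 57 over n = 8 pages.
Posterior: Gamma(α+S, β+n) = Gamma(4.55+57, 3.89+8) = Gamma(61.55, 11.89).
The predictive distribution for one future period is NegBinom with mean α/β = 5.1766.

5.1766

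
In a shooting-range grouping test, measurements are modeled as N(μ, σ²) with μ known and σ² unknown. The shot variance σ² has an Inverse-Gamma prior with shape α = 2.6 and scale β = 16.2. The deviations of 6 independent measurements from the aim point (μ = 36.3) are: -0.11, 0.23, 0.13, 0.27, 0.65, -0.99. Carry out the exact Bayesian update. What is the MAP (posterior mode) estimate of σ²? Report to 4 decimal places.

2.5725

With known mean μ and an Inverse-Gamma(α, β) prior on σ², the Normal likelihood is conjugate: posterior is Inv-Gamma(α + n/2, β + Σ(xᵢ−μ)²/2).
Σ(xᵢ−μ)² = (-0.11)² + (0.23)² + (0.13)² + (0.27)² + (0.65)² + (-0.99)² = 1.5574.
Posterior: Inv-Gamma(2.6 + 6/2, 16.2 + 1.5574/2) = Inv-Gamma(5.60, 16.97870).
Mode = β/(α+1) = 16.97870/6.60 = 2.5725.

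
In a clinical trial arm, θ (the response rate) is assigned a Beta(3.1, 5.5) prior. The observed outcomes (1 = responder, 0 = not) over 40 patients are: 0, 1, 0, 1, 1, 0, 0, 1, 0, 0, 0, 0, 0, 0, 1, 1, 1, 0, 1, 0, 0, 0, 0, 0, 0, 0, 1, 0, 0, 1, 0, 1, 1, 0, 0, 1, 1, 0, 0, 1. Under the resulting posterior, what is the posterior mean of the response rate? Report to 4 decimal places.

0.3724

The Beta prior is conjugate to a Binomial/Bernoulli likelihood; the update adds successes to α and failures to β.
Posterior: Beta(α+k, β+n−k) = Beta(3.1+15, 5.5+25) = Beta(18.1, 30.5).
Posterior mean = α/(α+β) = 18.1/48.6 = 0.3724.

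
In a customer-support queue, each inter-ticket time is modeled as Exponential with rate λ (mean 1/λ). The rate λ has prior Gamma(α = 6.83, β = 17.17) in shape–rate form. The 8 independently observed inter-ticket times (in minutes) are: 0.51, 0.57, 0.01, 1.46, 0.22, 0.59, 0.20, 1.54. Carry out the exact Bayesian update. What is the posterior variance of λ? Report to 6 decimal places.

0.029902

With a Gamma(shape α, rate β) prior on the exponential rate λ, the posterior after n observations with total T = Σxᵢ is Gamma(α+n, β+T).
Sum of observations T = 5.10 minutes; n = 8.
Posterior: Gamma(6.83+8, 17.17+5.10) = Gamma(14.83, 22.27).
Var = α/β² = 0.029902.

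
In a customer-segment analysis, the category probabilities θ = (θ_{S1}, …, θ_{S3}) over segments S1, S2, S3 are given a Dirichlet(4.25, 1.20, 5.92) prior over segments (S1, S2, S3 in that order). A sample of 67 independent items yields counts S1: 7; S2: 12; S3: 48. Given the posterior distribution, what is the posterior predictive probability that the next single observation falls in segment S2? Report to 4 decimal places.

The Dirichlet prior is conjugate to the Multinomial likelihood: each posterior αⱼ = prior αⱼ + observed count nⱼ.
Posterior concentration: (11.25, 13.20, 53.92), total = 78.37.
P(next = S2 | data) = α_{S2}/Σα = 0.1684.

0.1684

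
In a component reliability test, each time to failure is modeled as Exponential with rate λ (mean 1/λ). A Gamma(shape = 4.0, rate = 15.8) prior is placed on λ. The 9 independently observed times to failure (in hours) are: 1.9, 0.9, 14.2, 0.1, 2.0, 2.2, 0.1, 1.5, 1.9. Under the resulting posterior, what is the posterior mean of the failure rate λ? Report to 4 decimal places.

With a Gamma(shape α, rate β) prior on the exponential rate λ, the posterior after n observations with total T = Σxᵢ is Gamma(α+n, β+T).
Sum of observations T = 24.8 hours; n = 9.
Posterior: Gamma(4.0+9, 15.8+24.8) = Gamma(13.0, 40.6).
Posterior mean of λ = α/β = 13.0/40.6 = 0.3202.

0.3202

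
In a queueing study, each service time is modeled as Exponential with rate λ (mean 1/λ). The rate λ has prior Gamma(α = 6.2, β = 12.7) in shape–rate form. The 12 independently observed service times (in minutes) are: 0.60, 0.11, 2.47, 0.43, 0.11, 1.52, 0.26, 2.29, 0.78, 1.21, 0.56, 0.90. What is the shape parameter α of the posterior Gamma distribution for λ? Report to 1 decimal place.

18.2

With a Gamma(shape α, rate β) prior on the exponential rate λ, the posterior after n observations with total T = Σxᵢ is Gamma(α+n, β+T).
Sum of observations T = 11.24 minutes; n = 12.
Posterior: Gamma(6.2+12, 12.7+11.24) = Gamma(18.2, 23.94).
Posterior α = 18.2.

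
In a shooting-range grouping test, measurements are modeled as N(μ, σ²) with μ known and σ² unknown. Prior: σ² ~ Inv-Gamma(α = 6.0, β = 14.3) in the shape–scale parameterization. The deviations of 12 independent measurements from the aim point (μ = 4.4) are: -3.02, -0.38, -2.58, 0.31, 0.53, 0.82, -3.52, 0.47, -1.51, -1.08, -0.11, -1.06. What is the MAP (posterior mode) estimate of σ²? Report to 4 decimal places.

With known mean μ and an Inverse-Gamma(α, β) prior on σ², the Normal likelihood is conjugate: posterior is Inv-Gamma(α + n/2, β + Σ(xᵢ−μ)²/2).
Σ(xᵢ−μ)² = (-3.02)² + (-0.38)² + (-2.58)² + (0.31)² + (0.53)² + (0.82)² + (-3.52)² + (0.47)² + (-1.51)² + (-1.08)² + (-0.11)² + (-1.06)² = 34.1641.
Posterior: Inv-Gamma(6.0 + 12/2, 14.3 + 34.1641/2) = Inv-Gamma(12.00, 31.38205).
Mode = β/(α+1) = 31.38205/13.00 = 2.4140.

2.4140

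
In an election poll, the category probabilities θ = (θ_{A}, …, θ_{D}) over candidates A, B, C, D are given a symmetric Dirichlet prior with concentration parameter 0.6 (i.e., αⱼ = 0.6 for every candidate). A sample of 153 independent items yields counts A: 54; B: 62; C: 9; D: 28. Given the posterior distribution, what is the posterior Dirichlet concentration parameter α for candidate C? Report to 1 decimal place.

The Dirichlet prior is conjugate to the Multinomial likelihood: each posterior αⱼ = prior αⱼ + observed count nⱼ.
Posterior concentration: (54.6, 62.6, 9.6, 28.6), total = 155.4.
α_{C} = 0.6 + 9 = 9.6.

9.6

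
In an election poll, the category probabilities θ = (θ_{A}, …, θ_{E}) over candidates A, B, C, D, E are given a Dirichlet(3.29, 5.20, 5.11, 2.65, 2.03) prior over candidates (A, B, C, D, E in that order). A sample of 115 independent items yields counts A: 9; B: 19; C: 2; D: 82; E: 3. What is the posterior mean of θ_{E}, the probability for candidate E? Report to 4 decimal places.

The Dirichlet prior is conjugate to the Multinomial likelihood: each posterior αⱼ = prior αⱼ + observed count nⱼ.
Posterior concentration: (12.29, 24.20, 7.11, 84.65, 5.03), total = 133.28.
E[θ_{E}|data] = α_{E}/Σα = 5.03/133.28 = 0.0377.

0.0377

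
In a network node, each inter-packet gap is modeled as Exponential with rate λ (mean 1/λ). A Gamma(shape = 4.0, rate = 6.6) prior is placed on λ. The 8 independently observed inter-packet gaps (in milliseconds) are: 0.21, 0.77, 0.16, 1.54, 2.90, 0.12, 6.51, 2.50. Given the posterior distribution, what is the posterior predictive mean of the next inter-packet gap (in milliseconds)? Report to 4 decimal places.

1.9373

With a Gamma(shape α, rate β) prior on the exponential rate λ, the posterior after n observations with total T = Σxᵢ is Gamma(α+n, β+T).
Sum of observations T = 14.71 milliseconds; n = 8.
Posterior: Gamma(4.0+8, 6.6+14.71) = Gamma(12.0, 21.31).
The predictive distribution for the next observation is Lomax; its mean is β/(α−1) = 21.31/11.0 = 1.9373.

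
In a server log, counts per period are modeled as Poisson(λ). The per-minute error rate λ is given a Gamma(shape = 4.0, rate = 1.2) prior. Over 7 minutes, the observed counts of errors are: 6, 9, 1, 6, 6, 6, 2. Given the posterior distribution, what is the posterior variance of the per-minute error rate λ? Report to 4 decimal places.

With a Gamma(shape α, rate β) prior, the Poisson likelihood is conjugate: the posterior is Gamma(α + ΣXᵢ, β + n).
Sum of counts S = 36 over n = 7 minutes.
Posterior: Gamma(α+S, β+n) = Gamma(4.0+36, 1.2+7) = Gamma(40.0, 8.2).
Var = α/β² = 40.0/8.2² = 0.5949.

0.5949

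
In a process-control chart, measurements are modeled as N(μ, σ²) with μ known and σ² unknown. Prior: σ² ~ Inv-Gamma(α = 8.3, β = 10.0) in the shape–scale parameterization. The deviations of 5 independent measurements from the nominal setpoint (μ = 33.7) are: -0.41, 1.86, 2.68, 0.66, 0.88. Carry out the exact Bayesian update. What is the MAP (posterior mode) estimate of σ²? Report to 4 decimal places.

With known mean μ and an Inverse-Gamma(α, β) prior on σ², the Normal likelihood is conjugate: posterior is Inv-Gamma(α + n/2, β + Σ(xᵢ−μ)²/2).
Σ(xᵢ−μ)² = (-0.41)² + (1.86)² + (2.68)² + (0.66)² + (0.88)² = 12.0201.
Posterior: Inv-Gamma(8.3 + 5/2, 10.0 + 12.0201/2) = Inv-Gamma(10.80, 16.01005).
Mode = β/(α+1) = 16.01005/11.80 = 1.3568.

1.3568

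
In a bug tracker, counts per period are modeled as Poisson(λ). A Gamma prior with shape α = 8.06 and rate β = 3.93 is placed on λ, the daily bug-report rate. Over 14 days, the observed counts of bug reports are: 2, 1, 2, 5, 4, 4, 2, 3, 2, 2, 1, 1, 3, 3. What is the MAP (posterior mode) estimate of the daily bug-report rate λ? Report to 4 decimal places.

With a Gamma(shape α, rate β) prior, the Poisson likelihood is conjugate: the posterior is Gamma(α + ΣXᵢ, β + n).
Sum of counts S = 35 over n = 14 days.
Posterior: Gamma(α+S, β+n) = Gamma(8.06+35, 3.93+14) = Gamma(43.06, 17.93).
Mode of Gamma(α,β) for α≥1 is (α−1)/β = 42.06/17.93 = 2.3458.

2.3458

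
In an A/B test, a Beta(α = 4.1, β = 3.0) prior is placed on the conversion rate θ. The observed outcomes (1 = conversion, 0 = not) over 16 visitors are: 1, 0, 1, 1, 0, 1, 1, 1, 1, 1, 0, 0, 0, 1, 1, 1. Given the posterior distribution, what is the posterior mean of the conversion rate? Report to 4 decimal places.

The Beta prior is conjugate to a Binomial/Bernoulli likelihood; the update adds successes to α and failures to β.
Posterior: Beta(α+k, β+n−k) = Beta(4.1+11, 3.0+5) = Beta(15.1, 8.0).
Posterior mean = α/(α+β) = 15.1/23.1 = 0.6537.

0.6537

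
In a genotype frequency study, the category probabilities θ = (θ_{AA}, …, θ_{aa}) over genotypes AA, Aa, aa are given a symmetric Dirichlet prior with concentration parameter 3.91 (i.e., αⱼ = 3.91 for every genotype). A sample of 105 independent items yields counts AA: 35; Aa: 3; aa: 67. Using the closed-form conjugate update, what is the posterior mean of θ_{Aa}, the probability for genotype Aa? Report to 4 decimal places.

0.0592

The Dirichlet prior is conjugate to the Multinomial likelihood: each posterior αⱼ = prior αⱼ + observed count nⱼ.
Posterior concentration: (38.91, 6.91, 70.91), total = 116.73.
E[θ_{Aa}|data] = α_{Aa}/Σα = 6.91/116.73 = 0.0592.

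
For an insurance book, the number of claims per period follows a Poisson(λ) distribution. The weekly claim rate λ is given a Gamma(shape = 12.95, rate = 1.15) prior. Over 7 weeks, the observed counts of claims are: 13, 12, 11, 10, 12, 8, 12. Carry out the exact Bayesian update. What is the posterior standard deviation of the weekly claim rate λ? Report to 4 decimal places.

With a Gamma(shape α, rate β) prior, the Poisson likelihood is conjugate: the posterior is Gamma(α + ΣXᵢ, β + n).
Sum of counts S = 78 over n = 7 weeks.
Posterior: Gamma(α+S, β+n) = Gamma(12.95+78, 1.15+7) = Gamma(90.95, 8.15).
SD = √α/β = √90.95/8.15 = 1.1702.

1.1702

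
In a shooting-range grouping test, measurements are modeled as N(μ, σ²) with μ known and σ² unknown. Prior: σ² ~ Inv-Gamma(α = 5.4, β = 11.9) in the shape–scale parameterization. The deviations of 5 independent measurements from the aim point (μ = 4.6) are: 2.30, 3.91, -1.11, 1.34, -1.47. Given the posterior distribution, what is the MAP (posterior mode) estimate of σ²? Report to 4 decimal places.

With known mean μ and an Inverse-Gamma(α, β) prior on σ², the Normal likelihood is conjugate: posterior is Inv-Gamma(α + n/2, β + Σ(xᵢ−μ)²/2).
Σ(xᵢ−μ)² = (2.30)² + (3.91)² + (-1.11)² + (1.34)² + (-1.47)² = 25.7667.
Posterior: Inv-Gamma(5.4 + 5/2, 11.9 + 25.7667/2) = Inv-Gamma(7.90, 24.78335).
Mode = β/(α+1) = 24.78335/8.90 = 2.7846.

2.7846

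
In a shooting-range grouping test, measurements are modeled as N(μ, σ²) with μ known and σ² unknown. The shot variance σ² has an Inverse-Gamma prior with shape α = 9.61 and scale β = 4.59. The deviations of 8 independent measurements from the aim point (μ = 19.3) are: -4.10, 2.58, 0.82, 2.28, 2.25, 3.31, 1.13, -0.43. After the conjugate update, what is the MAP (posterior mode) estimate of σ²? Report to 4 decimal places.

1.9164

With known mean μ and an Inverse-Gamma(α, β) prior on σ², the Normal likelihood is conjugate: posterior is Inv-Gamma(α + n/2, β + Σ(xᵢ−μ)²/2).
Σ(xᵢ−μ)² = (-4.10)² + (2.58)² + (0.82)² + (2.28)² + (2.25)² + (3.31)² + (1.13)² + (-0.43)² = 46.8176.
Posterior: Inv-Gamma(9.61 + 8/2, 4.59 + 46.8176/2) = Inv-Gamma(13.61, 27.99880).
Mode = β/(α+1) = 27.99880/14.61 = 1.9164.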